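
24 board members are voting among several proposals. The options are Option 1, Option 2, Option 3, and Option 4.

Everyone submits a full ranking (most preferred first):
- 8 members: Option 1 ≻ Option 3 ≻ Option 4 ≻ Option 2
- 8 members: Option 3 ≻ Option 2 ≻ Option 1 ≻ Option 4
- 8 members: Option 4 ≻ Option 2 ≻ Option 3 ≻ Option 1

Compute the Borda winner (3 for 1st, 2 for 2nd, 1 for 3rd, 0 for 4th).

Option 3

Option 1: 8×3 + 8×1 + 8×0 = 32
Option 2: 8×0 + 8×2 + 8×2 = 32
Option 3: 8×2 + 8×3 + 8×1 = 48
Option 4: 8×1 + 8×0 + 8×3 = 32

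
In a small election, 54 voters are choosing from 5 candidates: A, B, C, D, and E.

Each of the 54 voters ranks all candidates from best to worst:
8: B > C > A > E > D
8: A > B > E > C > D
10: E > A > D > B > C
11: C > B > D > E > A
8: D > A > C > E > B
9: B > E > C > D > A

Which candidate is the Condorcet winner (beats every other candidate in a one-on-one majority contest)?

B vs A: 28–26
B vs C: 35–19
B vs D: 36–18
B vs E: 36–18
B beats every other candidate.

B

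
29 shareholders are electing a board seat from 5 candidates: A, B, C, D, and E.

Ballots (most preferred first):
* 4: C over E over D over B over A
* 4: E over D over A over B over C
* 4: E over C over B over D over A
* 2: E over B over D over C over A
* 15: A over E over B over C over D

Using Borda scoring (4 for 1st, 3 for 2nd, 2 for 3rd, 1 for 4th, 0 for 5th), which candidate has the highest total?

A: 4×0 + 4×2 + 4×0 + 2×0 + 15×4 = 68
B: 4×1 + 4×1 + 4×2 + 2×3 + 15×2 = 52
C: 4×4 + 4×0 + 4×3 + 2×1 + 15×1 = 45
D: 4×2 + 4×3 + 4×1 + 2×2 + 15×0 = 28
E: 4×3 + 4×4 + 4×4 + 2×4 + 15×3 = 97

E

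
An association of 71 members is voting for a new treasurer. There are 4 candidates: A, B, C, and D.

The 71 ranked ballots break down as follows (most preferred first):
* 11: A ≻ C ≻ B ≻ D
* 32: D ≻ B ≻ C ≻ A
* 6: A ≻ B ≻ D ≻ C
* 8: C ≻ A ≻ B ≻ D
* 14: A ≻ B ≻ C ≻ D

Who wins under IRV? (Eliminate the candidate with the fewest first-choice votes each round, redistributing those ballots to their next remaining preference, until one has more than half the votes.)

A

Round 1: A 31, B 0, C 8, D 32. B eliminated.
Round 2: A 31, C 8, D 32. C eliminated.
Round 3: A 39, D 32. A has a majority (≥36).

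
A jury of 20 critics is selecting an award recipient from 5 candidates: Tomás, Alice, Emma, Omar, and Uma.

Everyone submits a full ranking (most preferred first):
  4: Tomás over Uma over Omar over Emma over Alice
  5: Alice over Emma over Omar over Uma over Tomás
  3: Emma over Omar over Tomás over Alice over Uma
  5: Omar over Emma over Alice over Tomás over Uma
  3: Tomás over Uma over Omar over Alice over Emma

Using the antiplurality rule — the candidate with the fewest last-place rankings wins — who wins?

Omar

Last-place votes: Tomás 5, Alice 4, Emma 3, Omar 0, Uma 8.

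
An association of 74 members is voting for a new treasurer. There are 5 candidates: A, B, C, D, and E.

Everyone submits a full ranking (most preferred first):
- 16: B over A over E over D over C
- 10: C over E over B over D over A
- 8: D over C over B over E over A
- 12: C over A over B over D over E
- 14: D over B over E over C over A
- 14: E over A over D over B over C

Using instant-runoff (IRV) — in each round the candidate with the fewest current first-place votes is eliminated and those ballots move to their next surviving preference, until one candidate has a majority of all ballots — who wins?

Round 1: A 0, B 16, C 22, D 22, E 14. A eliminated.
Round 2: B 16, C 22, D 22, E 14. E eliminated.
Round 3: B 16, C 22, D 36. B eliminated.
Round 4: C 22, D 52. D has a majority (≥38).

D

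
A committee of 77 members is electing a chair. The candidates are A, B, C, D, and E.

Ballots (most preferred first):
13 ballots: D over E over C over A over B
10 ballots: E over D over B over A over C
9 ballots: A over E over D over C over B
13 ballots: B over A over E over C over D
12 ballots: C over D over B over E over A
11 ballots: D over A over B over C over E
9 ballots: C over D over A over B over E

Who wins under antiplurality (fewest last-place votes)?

Last-place votes: A 12, B 22, C 10, D 13, E 20.

C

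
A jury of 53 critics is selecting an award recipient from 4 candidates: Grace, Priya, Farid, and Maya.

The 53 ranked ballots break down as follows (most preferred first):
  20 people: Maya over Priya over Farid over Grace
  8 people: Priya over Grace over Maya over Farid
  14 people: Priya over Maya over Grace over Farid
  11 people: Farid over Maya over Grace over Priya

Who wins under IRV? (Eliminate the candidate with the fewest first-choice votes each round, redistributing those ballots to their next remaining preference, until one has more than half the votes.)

Maya

Round 1: Grace 0, Priya 22, Farid 11, Maya 20. Grace eliminated.
Round 2: Priya 22, Farid 11, Maya 20. Farid eliminated.
Round 3: Priya 22, Maya 31. Maya has a majority (≥27).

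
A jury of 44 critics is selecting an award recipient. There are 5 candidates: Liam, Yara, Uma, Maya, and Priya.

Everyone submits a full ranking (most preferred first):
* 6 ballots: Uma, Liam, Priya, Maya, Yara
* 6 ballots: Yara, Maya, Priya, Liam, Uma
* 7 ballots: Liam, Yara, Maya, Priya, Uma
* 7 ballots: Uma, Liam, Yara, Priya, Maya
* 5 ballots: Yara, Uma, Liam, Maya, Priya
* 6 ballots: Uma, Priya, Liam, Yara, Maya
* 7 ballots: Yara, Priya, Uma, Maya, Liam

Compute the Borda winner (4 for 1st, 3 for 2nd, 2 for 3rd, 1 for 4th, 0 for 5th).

Liam: 6×3 + 6×1 + 7×4 + 7×3 + 5×2 + 6×2 + 7×0 = 95
Yara: 6×0 + 6×4 + 7×3 + 7×2 + 5×4 + 6×1 + 7×4 = 113
Uma: 6×4 + 6×0 + 7×0 + 7×4 + 5×3 + 6×4 + 7×2 = 105
Maya: 6×1 + 6×3 + 7×2 + 7×0 + 5×1 + 6×0 + 7×1 = 50
Priya: 6×2 + 6×2 + 7×1 + 7×1 + 5×0 + 6×3 + 7×3 = 77

Yara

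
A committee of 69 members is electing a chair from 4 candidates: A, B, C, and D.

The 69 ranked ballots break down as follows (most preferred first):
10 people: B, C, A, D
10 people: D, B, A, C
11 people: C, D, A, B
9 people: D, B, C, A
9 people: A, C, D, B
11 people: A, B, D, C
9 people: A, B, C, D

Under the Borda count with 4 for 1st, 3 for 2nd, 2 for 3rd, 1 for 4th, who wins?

A

A: 10×2 + 10×2 + 11×2 + 9×1 + 9×4 + 11×4 + 9×4 = 187
B: 10×4 + 10×3 + 11×1 + 9×3 + 9×1 + 11×3 + 9×3 = 177
C: 10×3 + 10×1 + 11×4 + 9×2 + 9×3 + 11×1 + 9×2 = 158
D: 10×1 + 10×4 + 11×3 + 9×4 + 9×2 + 11×2 + 9×1 = 168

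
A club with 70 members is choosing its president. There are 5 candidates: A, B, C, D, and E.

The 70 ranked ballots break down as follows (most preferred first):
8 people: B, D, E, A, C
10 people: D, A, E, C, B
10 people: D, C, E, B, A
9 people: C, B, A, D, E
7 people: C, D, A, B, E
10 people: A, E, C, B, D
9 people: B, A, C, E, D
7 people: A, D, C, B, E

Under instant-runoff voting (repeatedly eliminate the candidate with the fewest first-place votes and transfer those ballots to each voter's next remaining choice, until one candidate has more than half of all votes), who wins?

Round 1: A 17, B 17, C 16, D 20, E 0. E eliminated.
Round 2: A 17, B 17, C 16, D 20. C eliminated.
Round 3: A 17, B 26, D 27. A eliminated.
Round 4: B 36, D 34. B has a majority (≥36).

B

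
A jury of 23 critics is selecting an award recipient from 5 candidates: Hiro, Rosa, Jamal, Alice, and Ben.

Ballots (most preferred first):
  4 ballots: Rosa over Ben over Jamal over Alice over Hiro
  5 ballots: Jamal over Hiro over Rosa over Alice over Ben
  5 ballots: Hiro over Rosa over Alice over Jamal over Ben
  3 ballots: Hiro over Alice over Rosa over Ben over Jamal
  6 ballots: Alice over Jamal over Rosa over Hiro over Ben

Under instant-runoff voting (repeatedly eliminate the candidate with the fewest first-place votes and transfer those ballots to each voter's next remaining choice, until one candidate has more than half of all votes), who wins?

Jamal

Round 1: Hiro 8, Rosa 4, Jamal 5, Alice 6, Ben 0. Ben eliminated.
Round 2: Hiro 8, Rosa 4, Jamal 5, Alice 6. Rosa eliminated.
Round 3: Hiro 8, Jamal 9, Alice 6. Alice eliminated.
Round 4: Hiro 8, Jamal 15. Jamal has a majority (≥12).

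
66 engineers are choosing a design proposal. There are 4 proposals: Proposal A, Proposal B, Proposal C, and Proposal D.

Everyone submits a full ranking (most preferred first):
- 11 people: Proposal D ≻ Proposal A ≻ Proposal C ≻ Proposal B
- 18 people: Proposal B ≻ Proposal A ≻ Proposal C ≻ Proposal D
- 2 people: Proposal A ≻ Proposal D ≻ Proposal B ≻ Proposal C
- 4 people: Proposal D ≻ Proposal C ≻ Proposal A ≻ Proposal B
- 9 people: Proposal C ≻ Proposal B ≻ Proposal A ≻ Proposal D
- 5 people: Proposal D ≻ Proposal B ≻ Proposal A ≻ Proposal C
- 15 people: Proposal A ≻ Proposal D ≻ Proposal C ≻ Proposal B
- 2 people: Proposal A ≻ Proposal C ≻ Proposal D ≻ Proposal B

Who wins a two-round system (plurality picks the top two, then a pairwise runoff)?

Proposal A

Round 1 first-place votes: Proposal A 19, Proposal B 18, Proposal C 9, Proposal D 20. Proposal D and Proposal A advance.
Runoff: Proposal D is ranked above Proposal A on 20 ballots, Proposal A above Proposal D on 46.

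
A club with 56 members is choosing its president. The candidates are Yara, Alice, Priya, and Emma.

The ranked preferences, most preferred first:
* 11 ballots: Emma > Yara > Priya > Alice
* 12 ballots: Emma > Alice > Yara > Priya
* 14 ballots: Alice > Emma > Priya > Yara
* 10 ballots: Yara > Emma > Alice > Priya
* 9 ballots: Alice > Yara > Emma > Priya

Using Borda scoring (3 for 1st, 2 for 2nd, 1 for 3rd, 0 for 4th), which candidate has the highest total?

Emma

Yara: 11×2 + 12×1 + 14×0 + 10×3 + 9×2 = 82
Alice: 11×0 + 12×2 + 14×3 + 10×1 + 9×3 = 103
Priya: 11×1 + 12×0 + 14×1 + 10×0 + 9×0 = 25
Emma: 11×3 + 12×3 + 14×2 + 10×2 + 9×1 = 126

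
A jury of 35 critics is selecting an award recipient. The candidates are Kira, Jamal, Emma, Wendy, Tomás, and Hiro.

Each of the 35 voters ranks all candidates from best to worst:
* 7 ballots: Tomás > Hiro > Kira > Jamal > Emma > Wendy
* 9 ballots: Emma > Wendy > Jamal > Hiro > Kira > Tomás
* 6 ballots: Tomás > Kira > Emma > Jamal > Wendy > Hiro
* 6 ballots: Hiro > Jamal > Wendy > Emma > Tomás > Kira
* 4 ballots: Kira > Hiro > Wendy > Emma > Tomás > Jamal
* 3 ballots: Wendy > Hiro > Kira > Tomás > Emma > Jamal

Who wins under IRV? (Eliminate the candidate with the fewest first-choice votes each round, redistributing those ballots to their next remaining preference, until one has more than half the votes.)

Round 1: Kira 4, Jamal 0, Emma 9, Wendy 3, Tomás 13, Hiro 6. Jamal eliminated.
Round 2: Kira 4, Emma 9, Wendy 3, Tomás 13, Hiro 6. Wendy eliminated.
Round 3: Kira 4, Emma 9, Tomás 13, Hiro 9. Kira eliminated.
Round 4: Emma 9, Tomás 13, Hiro 13. Emma eliminated.
Round 5: Tomás 13, Hiro 22. Hiro has a majority (≥18).

Hiro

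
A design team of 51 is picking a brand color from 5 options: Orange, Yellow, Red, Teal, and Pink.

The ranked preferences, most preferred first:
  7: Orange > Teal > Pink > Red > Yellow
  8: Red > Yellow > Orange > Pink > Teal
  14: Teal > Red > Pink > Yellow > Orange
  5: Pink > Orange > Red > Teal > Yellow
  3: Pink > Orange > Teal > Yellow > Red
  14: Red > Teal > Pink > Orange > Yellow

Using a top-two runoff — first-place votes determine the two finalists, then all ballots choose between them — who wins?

Round 1 first-place votes: Orange 7, Yellow 0, Red 22, Teal 14, Pink 8. Red and Teal advance.
Runoff: Red is ranked above Teal on 27 ballots, Teal above Red on 24.

Red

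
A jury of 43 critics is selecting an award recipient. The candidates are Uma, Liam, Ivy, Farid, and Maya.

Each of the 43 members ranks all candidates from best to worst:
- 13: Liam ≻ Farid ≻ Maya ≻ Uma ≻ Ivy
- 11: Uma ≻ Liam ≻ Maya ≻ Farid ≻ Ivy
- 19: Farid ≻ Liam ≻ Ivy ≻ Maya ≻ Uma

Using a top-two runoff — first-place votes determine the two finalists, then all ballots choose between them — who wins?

Round 1 first-place votes: Uma 11, Liam 13, Ivy 0, Farid 19, Maya 0. Farid and Liam advance.
Runoff: Farid is ranked above Liam on 19 ballots, Liam above Farid on 24.

Liam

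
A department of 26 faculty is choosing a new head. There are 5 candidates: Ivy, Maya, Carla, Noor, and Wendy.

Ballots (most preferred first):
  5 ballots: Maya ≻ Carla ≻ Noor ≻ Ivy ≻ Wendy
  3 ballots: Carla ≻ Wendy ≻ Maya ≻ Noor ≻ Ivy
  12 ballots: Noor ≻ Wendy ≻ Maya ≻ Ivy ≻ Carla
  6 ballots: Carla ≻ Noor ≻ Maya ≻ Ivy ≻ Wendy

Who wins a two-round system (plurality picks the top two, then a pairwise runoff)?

Carla

Round 1 first-place votes: Ivy 0, Maya 5, Carla 9, Noor 12, Wendy 0. Noor and Carla advance.
Runoff: Noor is ranked above Carla on 12 ballots, Carla above Noor on 14.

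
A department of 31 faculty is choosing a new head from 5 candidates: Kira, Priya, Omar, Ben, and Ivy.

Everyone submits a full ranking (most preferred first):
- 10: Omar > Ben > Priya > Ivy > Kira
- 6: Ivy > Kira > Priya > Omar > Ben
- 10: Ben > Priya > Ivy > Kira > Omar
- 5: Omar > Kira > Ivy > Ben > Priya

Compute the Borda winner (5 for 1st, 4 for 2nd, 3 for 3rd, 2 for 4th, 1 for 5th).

Ben

Kira: 10×1 + 6×4 + 10×2 + 5×4 = 74
Priya: 10×3 + 6×3 + 10×4 + 5×1 = 93
Omar: 10×5 + 6×2 + 10×1 + 5×5 = 97
Ben: 10×4 + 6×1 + 10×5 + 5×2 = 106
Ivy: 10×2 + 6×5 + 10×3 + 5×3 = 95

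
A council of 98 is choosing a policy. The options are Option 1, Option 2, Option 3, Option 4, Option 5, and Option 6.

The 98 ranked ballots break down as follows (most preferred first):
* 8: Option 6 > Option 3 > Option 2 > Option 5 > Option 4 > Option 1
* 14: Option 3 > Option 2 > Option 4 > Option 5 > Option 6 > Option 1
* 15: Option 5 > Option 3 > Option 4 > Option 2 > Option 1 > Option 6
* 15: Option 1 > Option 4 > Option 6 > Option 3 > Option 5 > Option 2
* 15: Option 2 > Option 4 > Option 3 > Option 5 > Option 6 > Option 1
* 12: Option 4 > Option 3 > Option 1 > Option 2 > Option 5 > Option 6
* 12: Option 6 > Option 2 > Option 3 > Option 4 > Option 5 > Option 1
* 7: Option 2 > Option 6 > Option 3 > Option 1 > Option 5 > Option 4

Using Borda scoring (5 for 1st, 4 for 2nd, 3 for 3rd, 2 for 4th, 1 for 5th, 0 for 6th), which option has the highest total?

Option 1: 8×0 + 14×0 + 15×1 + 15×5 + 15×0 + 12×3 + 12×0 + 7×2 = 140
Option 2: 8×3 + 14×4 + 15×2 + 15×0 + 15×5 + 12×2 + 12×4 + 7×5 = 292
Option 3: 8×4 + 14×5 + 15×4 + 15×2 + 15×3 + 12×4 + 12×3 + 7×3 = 342
Option 4: 8×1 + 14×3 + 15×3 + 15×4 + 15×4 + 12×5 + 12×2 + 7×0 = 299
Option 5: 8×2 + 14×2 + 15×5 + 15×1 + 15×2 + 12×1 + 12×1 + 7×1 = 195
Option 6: 8×5 + 14×1 + 15×0 + 15×3 + 15×1 + 12×0 + 12×5 + 7×4 = 202

Option 3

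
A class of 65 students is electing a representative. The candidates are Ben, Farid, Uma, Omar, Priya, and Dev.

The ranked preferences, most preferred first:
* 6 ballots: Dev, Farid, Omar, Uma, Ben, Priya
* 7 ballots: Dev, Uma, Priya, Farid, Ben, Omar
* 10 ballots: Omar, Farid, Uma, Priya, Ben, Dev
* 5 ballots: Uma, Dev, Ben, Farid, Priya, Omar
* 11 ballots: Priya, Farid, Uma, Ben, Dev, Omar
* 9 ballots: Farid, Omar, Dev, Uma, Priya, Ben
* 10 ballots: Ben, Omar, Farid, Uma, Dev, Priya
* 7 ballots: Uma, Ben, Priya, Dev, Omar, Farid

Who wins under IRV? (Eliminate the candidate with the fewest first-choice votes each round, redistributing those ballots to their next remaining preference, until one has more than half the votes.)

Round 1: Ben 10, Farid 9, Uma 12, Omar 10, Priya 11, Dev 13. Farid eliminated.
Round 2: Ben 10, Uma 12, Omar 19, Priya 11, Dev 13. Ben eliminated.
Round 3: Uma 12, Omar 29, Priya 11, Dev 13. Priya eliminated.
Round 4: Uma 23, Omar 29, Dev 13. Dev eliminated.
Round 5: Uma 30, Omar 35. Omar has a majority (≥33).

Omar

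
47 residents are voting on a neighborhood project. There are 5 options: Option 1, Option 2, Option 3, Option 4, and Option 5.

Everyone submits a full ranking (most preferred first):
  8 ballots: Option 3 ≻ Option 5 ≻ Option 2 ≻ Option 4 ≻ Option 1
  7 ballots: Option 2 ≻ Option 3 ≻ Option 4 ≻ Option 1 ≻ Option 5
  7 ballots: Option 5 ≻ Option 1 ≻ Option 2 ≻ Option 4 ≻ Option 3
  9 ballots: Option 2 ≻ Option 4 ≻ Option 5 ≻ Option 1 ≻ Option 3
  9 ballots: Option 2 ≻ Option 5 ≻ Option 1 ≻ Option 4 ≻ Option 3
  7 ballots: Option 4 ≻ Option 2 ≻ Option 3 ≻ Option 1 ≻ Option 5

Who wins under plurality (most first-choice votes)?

First-place votes: Option 1 0, Option 2 25, Option 3 8, Option 4 7, Option 5 7.

Option 2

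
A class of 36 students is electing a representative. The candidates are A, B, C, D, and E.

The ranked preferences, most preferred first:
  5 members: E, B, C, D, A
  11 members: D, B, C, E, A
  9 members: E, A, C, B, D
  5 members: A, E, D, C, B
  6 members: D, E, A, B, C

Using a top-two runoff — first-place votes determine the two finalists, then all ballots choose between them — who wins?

E

Round 1 first-place votes: A 5, B 0, C 0, D 17, E 14. D and E advance.
Runoff: D is ranked above E on 17 ballots, E above D on 19.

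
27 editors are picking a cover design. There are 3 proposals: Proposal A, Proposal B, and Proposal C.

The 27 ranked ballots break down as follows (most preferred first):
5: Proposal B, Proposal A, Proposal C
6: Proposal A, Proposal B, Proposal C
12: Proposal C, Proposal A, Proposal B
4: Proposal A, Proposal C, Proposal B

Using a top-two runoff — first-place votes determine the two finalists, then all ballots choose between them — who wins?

Proposal A

Round 1 first-place votes: Proposal A 10, Proposal B 5, Proposal C 12. Proposal C and Proposal A advance.
Runoff: Proposal C is ranked above Proposal A on 12 ballots, Proposal A above Proposal C on 15.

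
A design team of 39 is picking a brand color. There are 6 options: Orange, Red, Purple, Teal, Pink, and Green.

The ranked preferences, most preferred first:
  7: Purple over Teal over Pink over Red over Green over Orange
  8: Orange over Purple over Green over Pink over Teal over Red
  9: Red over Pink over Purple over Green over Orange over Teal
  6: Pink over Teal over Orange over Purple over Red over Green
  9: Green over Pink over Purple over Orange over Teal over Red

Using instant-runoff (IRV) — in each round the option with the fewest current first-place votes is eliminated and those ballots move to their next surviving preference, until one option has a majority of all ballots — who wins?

Orange

Round 1: Orange 8, Red 9, Purple 7, Teal 0, Pink 6, Green 9. Teal eliminated.
Round 2: Orange 8, Red 9, Purple 7, Pink 6, Green 9. Pink eliminated.
Round 3: Orange 14, Red 9, Purple 7, Green 9. Purple eliminated.
Round 4: Orange 14, Red 16, Green 9. Green eliminated.
Round 5: Orange 23, Red 16. Orange has a majority (≥20).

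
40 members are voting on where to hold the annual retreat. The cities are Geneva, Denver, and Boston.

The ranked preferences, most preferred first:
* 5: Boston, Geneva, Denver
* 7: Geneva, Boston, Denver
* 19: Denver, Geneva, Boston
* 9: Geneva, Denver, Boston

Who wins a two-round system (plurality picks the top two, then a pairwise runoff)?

Geneva

Round 1 first-place votes: Geneva 16, Denver 19, Boston 5. Denver and Geneva advance.
Runoff: Denver is ranked above Geneva on 19 ballots, Geneva above Denver on 21.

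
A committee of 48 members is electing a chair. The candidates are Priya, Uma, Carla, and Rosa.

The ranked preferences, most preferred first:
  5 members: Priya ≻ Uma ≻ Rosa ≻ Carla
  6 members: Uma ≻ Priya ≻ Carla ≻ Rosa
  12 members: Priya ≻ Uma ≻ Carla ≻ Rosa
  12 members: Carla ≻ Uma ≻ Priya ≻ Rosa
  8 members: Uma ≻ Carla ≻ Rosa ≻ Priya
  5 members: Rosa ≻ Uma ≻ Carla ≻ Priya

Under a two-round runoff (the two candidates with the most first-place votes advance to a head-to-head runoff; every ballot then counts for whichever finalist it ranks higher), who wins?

Round 1 first-place votes: Priya 17, Uma 14, Carla 12, Rosa 5. Priya and Uma advance.
Runoff: Priya is ranked above Uma on 17 ballots, Uma above Priya on 31.

Uma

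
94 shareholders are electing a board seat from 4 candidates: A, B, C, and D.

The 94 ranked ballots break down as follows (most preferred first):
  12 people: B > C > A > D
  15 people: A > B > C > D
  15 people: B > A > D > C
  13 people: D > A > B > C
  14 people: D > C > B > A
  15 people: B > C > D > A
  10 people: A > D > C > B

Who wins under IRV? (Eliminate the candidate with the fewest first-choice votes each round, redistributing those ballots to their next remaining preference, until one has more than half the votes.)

Round 1: A 25, B 42, C 0, D 27. C eliminated.
Round 2: A 25, B 42, D 27. A eliminated.
Round 3: B 57, D 37. B has a majority (≥48).

B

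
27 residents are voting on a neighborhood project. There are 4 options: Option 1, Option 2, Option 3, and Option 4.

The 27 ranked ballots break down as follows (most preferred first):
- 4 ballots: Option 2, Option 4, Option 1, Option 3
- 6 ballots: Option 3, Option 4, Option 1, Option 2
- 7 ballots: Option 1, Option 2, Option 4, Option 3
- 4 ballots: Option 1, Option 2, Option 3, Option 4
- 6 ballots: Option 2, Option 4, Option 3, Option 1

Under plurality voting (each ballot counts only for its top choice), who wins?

Option 1

First-place votes: Option 1 11, Option 2 10, Option 3 6, Option 4 0.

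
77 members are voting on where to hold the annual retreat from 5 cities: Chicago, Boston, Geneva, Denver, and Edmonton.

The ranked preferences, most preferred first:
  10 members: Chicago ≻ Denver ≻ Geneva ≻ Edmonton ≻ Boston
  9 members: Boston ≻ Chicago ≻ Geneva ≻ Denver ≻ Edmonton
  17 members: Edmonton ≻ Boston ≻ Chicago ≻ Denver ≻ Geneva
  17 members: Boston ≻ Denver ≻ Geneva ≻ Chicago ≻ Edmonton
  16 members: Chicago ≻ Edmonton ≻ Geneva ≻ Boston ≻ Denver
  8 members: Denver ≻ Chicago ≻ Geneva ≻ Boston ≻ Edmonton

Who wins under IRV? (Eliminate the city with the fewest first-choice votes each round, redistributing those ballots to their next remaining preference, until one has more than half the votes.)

Round 1: Chicago 26, Boston 26, Geneva 0, Denver 8, Edmonton 17. Geneva eliminated.
Round 2: Chicago 26, Boston 26, Denver 8, Edmonton 17. Denver eliminated.
Round 3: Chicago 34, Boston 26, Edmonton 17. Edmonton eliminated.
Round 4: Chicago 34, Boston 43. Boston has a majority (≥39).

Boston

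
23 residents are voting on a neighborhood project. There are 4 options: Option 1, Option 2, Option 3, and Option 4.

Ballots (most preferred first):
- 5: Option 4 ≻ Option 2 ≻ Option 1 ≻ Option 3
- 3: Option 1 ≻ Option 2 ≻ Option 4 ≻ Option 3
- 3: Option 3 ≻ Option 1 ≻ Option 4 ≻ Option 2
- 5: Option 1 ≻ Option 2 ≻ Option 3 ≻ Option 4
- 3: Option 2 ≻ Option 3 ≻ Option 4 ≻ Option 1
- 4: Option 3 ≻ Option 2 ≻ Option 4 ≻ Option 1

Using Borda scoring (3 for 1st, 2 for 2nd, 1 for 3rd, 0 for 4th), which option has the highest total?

Option 2

Option 1: 5×1 + 3×3 + 3×2 + 5×3 + 3×0 + 4×0 = 35
Option 2: 5×2 + 3×2 + 3×0 + 5×2 + 3×3 + 4×2 = 43
Option 3: 5×0 + 3×0 + 3×3 + 5×1 + 3×2 + 4×3 = 32
Option 4: 5×3 + 3×1 + 3×1 + 5×0 + 3×1 + 4×1 = 28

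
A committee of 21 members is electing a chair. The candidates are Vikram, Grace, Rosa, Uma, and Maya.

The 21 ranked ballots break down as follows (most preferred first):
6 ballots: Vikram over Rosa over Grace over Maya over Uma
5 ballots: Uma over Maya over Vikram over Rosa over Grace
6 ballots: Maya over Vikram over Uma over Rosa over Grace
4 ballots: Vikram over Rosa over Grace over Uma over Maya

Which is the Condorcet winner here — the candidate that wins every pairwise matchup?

Maya vs Vikram: 11–10
Maya vs Grace: 11–10
Maya vs Rosa: 11–10
Maya vs Uma: 12–9
Maya beats every other candidate.

Maya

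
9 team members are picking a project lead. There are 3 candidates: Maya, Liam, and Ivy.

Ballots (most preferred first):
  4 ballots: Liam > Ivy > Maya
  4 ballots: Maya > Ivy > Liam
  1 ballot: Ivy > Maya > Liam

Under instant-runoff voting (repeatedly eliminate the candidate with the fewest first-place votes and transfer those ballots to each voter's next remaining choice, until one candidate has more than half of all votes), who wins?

Round 1: Maya 4, Liam 4, Ivy 1. Ivy eliminated.
Round 2: Maya 5, Liam 4. Maya has a majority (≥5).

Maya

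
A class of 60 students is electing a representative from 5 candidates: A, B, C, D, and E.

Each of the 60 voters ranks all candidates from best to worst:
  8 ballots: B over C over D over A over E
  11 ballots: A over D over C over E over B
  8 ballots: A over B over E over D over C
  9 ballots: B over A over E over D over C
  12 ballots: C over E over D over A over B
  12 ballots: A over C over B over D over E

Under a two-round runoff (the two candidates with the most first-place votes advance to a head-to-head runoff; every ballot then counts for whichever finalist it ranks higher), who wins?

A

Round 1 first-place votes: A 31, B 17, C 12, D 0, E 0. A and B advance.
Runoff: A is ranked above B on 43 ballots, B above A on 17.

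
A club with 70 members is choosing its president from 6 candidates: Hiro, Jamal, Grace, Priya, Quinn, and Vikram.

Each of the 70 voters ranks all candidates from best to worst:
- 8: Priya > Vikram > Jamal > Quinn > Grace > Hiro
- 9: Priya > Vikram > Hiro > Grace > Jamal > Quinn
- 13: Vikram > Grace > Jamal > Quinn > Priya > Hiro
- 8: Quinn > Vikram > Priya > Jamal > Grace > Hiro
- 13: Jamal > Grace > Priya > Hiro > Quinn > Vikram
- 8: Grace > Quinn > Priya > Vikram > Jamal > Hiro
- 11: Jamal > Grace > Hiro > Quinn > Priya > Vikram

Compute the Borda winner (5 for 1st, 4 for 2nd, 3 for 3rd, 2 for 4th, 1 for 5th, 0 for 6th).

Grace

Hiro: 8×0 + 9×3 + 13×0 + 8×0 + 13×2 + 8×0 + 11×3 = 86
Jamal: 8×3 + 9×1 + 13×3 + 8×2 + 13×5 + 8×1 + 11×5 = 216
Grace: 8×1 + 9×2 + 13×4 + 8×1 + 13×4 + 8×5 + 11×4 = 222
Priya: 8×5 + 9×5 + 13×1 + 8×3 + 13×3 + 8×3 + 11×1 = 196
Quinn: 8×2 + 9×0 + 13×2 + 8×5 + 13×1 + 8×4 + 11×2 = 149
Vikram: 8×4 + 9×4 + 13×5 + 8×4 + 13×0 + 8×2 + 11×0 = 181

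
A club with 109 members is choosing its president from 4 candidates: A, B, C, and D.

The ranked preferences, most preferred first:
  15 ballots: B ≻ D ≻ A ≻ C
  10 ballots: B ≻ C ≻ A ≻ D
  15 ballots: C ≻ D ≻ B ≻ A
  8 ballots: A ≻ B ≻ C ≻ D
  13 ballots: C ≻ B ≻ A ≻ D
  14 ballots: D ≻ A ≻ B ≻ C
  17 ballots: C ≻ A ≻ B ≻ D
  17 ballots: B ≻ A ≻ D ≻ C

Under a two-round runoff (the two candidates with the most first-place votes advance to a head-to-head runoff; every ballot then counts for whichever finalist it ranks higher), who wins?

Round 1 first-place votes: A 8, B 42, C 45, D 14. C and B advance.
Runoff: C is ranked above B on 45 ballots, B above C on 64.

B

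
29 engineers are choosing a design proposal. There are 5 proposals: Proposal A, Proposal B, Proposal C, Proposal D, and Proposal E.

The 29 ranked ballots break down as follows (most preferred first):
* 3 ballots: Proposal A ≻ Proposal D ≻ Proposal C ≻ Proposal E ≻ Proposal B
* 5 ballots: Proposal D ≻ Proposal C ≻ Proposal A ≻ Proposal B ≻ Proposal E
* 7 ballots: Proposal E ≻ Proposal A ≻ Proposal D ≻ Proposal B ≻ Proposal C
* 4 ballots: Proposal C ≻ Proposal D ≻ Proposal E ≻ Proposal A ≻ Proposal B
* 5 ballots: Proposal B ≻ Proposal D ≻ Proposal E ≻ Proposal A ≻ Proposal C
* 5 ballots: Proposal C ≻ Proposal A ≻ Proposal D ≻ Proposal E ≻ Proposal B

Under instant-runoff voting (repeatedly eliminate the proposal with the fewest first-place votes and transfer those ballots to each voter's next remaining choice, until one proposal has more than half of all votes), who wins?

Round 1: Proposal A 3, Proposal B 5, Proposal C 9, Proposal D 5, Proposal E 7. Proposal A eliminated.
Round 2: Proposal B 5, Proposal C 9, Proposal D 8, Proposal E 7. Proposal B eliminated.
Round 3: Proposal C 9, Proposal D 13, Proposal E 7. Proposal E eliminated.
Round 4: Proposal C 9, Proposal D 20. Proposal D has a majority (≥15).

Proposal D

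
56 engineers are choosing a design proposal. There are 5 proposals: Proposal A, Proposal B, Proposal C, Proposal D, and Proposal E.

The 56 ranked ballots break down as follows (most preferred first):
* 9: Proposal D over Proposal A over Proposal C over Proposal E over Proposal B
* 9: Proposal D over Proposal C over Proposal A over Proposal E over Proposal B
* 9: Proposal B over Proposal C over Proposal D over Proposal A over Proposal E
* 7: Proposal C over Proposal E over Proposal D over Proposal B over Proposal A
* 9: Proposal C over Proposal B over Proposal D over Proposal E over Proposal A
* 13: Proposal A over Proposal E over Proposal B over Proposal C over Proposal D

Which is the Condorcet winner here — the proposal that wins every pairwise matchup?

Proposal C vs Proposal A: 34–22
Proposal C vs Proposal B: 34–22
Proposal C vs Proposal D: 38–18
Proposal C vs Proposal E: 43–13
Proposal C beats every other proposal.

Proposal C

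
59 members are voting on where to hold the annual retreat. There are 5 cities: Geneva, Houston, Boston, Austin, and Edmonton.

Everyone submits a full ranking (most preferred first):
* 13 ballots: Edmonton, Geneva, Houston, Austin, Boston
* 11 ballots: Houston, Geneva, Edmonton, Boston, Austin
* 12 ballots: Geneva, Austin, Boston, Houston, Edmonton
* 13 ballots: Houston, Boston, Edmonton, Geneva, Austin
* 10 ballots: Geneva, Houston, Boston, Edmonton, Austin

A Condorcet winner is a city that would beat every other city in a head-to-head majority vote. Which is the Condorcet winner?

Geneva

Geneva vs Houston: 35–24
Geneva vs Boston: 46–13
Geneva vs Austin: 59–0
Geneva vs Edmonton: 33–26
Geneva beats every other city.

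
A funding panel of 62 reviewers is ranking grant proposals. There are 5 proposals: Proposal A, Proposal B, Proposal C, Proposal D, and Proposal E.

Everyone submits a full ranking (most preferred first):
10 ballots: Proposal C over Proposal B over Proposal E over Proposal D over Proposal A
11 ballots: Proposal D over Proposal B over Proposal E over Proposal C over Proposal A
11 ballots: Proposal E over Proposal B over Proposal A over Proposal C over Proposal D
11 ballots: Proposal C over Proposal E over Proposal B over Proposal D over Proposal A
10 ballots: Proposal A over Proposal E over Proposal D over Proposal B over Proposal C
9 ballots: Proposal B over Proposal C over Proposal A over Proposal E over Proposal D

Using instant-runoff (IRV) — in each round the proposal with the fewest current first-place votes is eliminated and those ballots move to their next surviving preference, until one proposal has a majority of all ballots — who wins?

Proposal E

Round 1: Proposal A 10, Proposal B 9, Proposal C 21, Proposal D 11, Proposal E 11. Proposal B eliminated.
Round 2: Proposal A 10, Proposal C 30, Proposal D 11, Proposal E 11. Proposal A eliminated.
Round 3: Proposal C 30, Proposal D 11, Proposal E 21. Proposal D eliminated.
Round 4: Proposal C 30, Proposal E 32. Proposal E has a majority (≥32).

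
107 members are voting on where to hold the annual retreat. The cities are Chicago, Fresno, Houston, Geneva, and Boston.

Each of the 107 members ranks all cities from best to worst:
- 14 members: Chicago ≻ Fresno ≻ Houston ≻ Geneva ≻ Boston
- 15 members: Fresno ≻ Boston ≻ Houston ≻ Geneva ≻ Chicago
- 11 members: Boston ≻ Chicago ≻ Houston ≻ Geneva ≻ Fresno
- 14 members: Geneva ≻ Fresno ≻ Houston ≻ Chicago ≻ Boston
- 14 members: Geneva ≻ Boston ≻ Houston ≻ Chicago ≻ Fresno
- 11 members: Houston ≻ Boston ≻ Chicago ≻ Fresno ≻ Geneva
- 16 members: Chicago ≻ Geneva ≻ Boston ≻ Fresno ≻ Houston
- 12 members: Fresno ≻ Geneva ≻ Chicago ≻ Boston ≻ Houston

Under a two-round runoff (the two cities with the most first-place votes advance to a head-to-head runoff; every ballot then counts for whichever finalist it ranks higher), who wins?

Round 1 first-place votes: Chicago 30, Fresno 27, Houston 11, Geneva 28, Boston 11. Chicago and Geneva advance.
Runoff: Chicago is ranked above Geneva on 52 ballots, Geneva above Chicago on 55.

Geneva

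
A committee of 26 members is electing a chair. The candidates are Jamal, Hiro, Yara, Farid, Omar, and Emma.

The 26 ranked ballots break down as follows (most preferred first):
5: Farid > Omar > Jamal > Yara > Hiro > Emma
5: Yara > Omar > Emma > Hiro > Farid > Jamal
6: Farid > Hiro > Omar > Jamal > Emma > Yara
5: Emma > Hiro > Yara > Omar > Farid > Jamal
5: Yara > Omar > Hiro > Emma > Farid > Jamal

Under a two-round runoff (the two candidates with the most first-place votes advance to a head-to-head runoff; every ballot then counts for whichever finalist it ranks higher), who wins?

Yara

Round 1 first-place votes: Jamal 0, Hiro 0, Yara 10, Farid 11, Omar 0, Emma 5. Farid and Yara advance.
Runoff: Farid is ranked above Yara on 11 ballots, Yara above Farid on 15.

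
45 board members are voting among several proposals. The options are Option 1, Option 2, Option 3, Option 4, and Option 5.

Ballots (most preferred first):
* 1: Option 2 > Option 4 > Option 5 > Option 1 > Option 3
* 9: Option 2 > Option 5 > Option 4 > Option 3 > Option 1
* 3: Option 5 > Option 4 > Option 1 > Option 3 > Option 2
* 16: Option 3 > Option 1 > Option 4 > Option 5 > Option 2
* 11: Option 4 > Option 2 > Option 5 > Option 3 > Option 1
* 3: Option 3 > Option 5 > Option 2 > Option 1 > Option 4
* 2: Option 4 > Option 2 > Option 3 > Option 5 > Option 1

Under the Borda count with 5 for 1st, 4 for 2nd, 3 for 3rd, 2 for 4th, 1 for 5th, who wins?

Option 4

Option 1: 1×2 + 9×1 + 3×3 + 16×4 + 11×1 + 3×2 + 2×1 = 103
Option 2: 1×5 + 9×5 + 3×1 + 16×1 + 11×4 + 3×3 + 2×4 = 130
Option 3: 1×1 + 9×2 + 3×2 + 16×5 + 11×2 + 3×5 + 2×3 = 148
Option 4: 1×4 + 9×3 + 3×4 + 16×3 + 11×5 + 3×1 + 2×5 = 159
Option 5: 1×3 + 9×4 + 3×5 + 16×2 + 11×3 + 3×4 + 2×2 = 135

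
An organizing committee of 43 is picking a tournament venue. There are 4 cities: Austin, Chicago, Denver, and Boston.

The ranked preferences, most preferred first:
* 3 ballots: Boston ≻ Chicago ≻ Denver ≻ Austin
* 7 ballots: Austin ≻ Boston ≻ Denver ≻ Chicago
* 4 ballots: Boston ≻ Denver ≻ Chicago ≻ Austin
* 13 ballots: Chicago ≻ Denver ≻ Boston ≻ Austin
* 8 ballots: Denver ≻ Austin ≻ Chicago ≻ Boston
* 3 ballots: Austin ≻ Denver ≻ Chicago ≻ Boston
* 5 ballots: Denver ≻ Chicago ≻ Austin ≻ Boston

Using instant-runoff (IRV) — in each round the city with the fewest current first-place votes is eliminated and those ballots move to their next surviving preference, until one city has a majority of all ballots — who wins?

Denver

Round 1: Austin 10, Chicago 13, Denver 13, Boston 7. Boston eliminated.
Round 2: Austin 10, Chicago 16, Denver 17. Austin eliminated.
Round 3: Chicago 16, Denver 27. Denver has a majority (≥22).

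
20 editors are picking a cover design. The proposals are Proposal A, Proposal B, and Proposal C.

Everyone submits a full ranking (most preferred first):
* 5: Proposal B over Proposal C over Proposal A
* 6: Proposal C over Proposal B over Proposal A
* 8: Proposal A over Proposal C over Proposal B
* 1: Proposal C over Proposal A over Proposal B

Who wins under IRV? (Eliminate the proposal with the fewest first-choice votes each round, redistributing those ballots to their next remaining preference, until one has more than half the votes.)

Round 1: Proposal A 8, Proposal B 5, Proposal C 7. Proposal B eliminated.
Round 2: Proposal A 8, Proposal C 12. Proposal C has a majority (≥11).

Proposal C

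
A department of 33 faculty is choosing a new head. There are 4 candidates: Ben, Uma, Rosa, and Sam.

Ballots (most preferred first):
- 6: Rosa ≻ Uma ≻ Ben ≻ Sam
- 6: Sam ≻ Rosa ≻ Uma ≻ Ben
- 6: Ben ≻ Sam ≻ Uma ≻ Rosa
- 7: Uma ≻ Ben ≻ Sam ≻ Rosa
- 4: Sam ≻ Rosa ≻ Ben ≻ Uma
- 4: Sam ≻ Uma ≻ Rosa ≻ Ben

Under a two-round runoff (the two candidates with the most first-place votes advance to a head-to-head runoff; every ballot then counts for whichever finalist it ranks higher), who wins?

Sam

Round 1 first-place votes: Ben 6, Uma 7, Rosa 6, Sam 14. Sam and Uma advance.
Runoff: Sam is ranked above Uma on 20 ballots, Uma above Sam on 13.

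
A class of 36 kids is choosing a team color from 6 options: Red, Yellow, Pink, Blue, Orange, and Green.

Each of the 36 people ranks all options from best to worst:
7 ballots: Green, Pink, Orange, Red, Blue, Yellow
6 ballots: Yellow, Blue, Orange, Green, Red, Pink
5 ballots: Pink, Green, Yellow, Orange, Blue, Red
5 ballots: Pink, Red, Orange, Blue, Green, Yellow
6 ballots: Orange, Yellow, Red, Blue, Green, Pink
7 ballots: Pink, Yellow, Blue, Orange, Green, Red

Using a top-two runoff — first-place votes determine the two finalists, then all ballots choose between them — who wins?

Green

Round 1 first-place votes: Red 0, Yellow 6, Pink 17, Blue 0, Orange 6, Green 7. Pink and Green advance.
Runoff: Pink is ranked above Green on 17 ballots, Green above Pink on 19.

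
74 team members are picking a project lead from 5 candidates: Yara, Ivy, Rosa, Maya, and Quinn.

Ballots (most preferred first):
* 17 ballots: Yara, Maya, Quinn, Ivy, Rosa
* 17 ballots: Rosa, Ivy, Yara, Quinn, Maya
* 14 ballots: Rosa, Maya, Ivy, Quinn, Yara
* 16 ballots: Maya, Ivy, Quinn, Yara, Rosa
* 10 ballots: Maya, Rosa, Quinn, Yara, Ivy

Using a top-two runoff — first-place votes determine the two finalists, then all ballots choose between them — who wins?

Round 1 first-place votes: Yara 17, Ivy 0, Rosa 31, Maya 26, Quinn 0. Rosa and Maya advance.
Runoff: Rosa is ranked above Maya on 31 ballots, Maya above Rosa on 43.

Maya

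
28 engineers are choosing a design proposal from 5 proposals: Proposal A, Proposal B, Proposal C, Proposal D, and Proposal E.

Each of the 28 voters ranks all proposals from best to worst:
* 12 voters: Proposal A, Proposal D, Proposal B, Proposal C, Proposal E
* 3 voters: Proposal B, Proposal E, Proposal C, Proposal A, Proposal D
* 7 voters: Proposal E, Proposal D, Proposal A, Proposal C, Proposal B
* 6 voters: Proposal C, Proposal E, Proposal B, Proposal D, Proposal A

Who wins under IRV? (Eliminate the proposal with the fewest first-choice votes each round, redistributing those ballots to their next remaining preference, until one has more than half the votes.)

Proposal E

Round 1: Proposal A 12, Proposal B 3, Proposal C 6, Proposal D 0, Proposal E 7. Proposal D eliminated.
Round 2: Proposal A 12, Proposal B 3, Proposal C 6, Proposal E 7. Proposal B eliminated.
Round 3: Proposal A 12, Proposal C 6, Proposal E 10. Proposal C eliminated.
Round 4: Proposal A 12, Proposal E 16. Proposal E has a majority (≥15).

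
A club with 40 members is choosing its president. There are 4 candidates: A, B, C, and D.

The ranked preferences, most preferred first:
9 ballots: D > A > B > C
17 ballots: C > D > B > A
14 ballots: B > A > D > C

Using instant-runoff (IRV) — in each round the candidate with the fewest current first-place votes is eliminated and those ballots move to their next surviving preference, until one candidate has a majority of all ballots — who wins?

Round 1: A 0, B 14, C 17, D 9. A eliminated.
Round 2: B 14, C 17, D 9. D eliminated.
Round 3: B 23, C 17. B has a majority (≥21).

B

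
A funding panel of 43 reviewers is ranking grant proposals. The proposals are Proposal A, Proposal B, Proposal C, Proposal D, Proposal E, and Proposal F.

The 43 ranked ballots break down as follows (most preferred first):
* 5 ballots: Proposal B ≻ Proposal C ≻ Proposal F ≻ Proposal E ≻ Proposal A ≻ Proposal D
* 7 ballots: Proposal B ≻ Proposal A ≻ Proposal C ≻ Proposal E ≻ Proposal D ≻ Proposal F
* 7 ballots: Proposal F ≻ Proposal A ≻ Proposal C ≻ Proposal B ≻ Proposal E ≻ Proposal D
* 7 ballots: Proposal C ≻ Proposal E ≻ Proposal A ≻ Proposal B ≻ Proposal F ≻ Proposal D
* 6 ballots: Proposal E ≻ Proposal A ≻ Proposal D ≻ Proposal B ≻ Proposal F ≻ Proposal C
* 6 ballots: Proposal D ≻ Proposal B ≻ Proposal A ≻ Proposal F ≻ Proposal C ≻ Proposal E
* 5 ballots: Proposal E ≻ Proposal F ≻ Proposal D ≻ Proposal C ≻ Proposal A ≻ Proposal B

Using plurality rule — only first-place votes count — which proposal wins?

Proposal B

First-place votes: Proposal A 0, Proposal B 12, Proposal C 7, Proposal D 6, Proposal E 11, Proposal F 7.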